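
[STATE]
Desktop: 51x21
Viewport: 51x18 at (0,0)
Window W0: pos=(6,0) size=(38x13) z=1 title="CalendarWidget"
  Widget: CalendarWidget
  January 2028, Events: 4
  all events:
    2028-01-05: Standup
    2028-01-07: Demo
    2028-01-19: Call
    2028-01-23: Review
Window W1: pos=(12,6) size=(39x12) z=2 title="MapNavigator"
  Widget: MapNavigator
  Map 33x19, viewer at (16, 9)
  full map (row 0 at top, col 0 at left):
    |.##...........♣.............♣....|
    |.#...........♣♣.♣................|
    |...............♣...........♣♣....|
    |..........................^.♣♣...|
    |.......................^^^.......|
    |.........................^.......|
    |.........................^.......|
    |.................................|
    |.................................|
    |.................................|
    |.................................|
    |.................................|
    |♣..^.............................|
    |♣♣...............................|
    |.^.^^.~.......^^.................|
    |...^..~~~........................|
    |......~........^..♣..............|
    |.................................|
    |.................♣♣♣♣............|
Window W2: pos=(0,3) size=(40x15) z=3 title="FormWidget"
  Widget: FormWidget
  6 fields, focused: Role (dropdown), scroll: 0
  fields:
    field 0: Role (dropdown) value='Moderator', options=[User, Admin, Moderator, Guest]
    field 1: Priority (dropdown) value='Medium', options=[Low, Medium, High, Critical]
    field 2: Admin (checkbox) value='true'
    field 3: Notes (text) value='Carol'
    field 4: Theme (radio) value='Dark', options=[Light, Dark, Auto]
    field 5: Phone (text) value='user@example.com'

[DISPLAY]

      ┏━━━━━━━━━━━━━━━━━━━━━━━━━━━━━━━━━━━━┓       
      ┃ CalendarWidget                     ┃       
      ┠────────────────────────────────────┨       
┏━━━━━━━━━━━━━━━━━━━━━━━━━━━━━━━━━━━━━━┓   ┃       
┃ FormWidget                           ┃   ┃       
┠──────────────────────────────────────┨   ┃       
┃> Role:       [Moderator            ▼]┃━━━━━━━━━━┓
┃  Priority:   [Medium               ▼]┃          ┃
┃  Admin:      [x]                     ┃──────────┨
┃  Notes:      [Carol                 ]┃^.......  ┃
┃  Theme:      ( ) Light  (●) Dark  ( )┃^.......  ┃
┃  Phone:      [user@example.com      ]┃........  ┃
┃                                      ┃........  ┃
┃                                      ┃........  ┃
┃                                      ┃........  ┃
┃                                      ┃........  ┃
┃                                      ┃........  ┃
┗━━━━━━━━━━━━━━━━━━━━━━━━━━━━━━━━━━━━━━┛━━━━━━━━━━┛


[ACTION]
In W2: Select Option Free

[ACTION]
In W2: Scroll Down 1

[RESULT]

      ┏━━━━━━━━━━━━━━━━━━━━━━━━━━━━━━━━━━━━┓       
      ┃ CalendarWidget                     ┃       
      ┠────────────────────────────────────┨       
┏━━━━━━━━━━━━━━━━━━━━━━━━━━━━━━━━━━━━━━┓   ┃       
┃ FormWidget                           ┃   ┃       
┠──────────────────────────────────────┨   ┃       
┃  Priority:   [Medium               ▼]┃━━━━━━━━━━┓
┃  Admin:      [x]                     ┃          ┃
┃  Notes:      [Carol                 ]┃──────────┨
┃  Theme:      ( ) Light  (●) Dark  ( )┃^.......  ┃
┃  Phone:      [user@example.com      ]┃^.......  ┃
┃                                      ┃........  ┃
┃                                      ┃........  ┃
┃                                      ┃........  ┃
┃                                      ┃........  ┃
┃                                      ┃........  ┃
┃                                      ┃........  ┃
┗━━━━━━━━━━━━━━━━━━━━━━━━━━━━━━━━━━━━━━┛━━━━━━━━━━┛


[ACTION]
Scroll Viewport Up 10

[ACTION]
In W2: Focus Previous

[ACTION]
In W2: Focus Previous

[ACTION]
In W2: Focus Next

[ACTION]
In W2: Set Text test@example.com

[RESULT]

      ┏━━━━━━━━━━━━━━━━━━━━━━━━━━━━━━━━━━━━┓       
      ┃ CalendarWidget                     ┃       
      ┠────────────────────────────────────┨       
┏━━━━━━━━━━━━━━━━━━━━━━━━━━━━━━━━━━━━━━┓   ┃       
┃ FormWidget                           ┃   ┃       
┠──────────────────────────────────────┨   ┃       
┃  Priority:   [Medium               ▼]┃━━━━━━━━━━┓
┃  Admin:      [x]                     ┃          ┃
┃  Notes:      [Carol                 ]┃──────────┨
┃  Theme:      ( ) Light  (●) Dark  ( )┃^.......  ┃
┃> Phone:      [test@example.com      ]┃^.......  ┃
┃                                      ┃........  ┃
┃                                      ┃........  ┃
┃                                      ┃........  ┃
┃                                      ┃........  ┃
┃                                      ┃........  ┃
┃                                      ┃........  ┃
┗━━━━━━━━━━━━━━━━━━━━━━━━━━━━━━━━━━━━━━┛━━━━━━━━━━┛


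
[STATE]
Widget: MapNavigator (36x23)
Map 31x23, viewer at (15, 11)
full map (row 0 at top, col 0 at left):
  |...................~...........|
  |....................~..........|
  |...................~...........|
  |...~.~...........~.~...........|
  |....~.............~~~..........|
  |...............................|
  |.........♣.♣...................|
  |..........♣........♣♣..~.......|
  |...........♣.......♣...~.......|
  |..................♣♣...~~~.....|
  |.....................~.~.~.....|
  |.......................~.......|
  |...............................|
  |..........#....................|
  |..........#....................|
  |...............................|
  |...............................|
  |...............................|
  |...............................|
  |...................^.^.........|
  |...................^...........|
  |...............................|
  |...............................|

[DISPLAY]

   ...................~...........  
   ....................~..........  
   ...................~...........  
   ...~.~...........~.~...........  
   ....~.............~~~..........  
   ...............................  
   .........♣.♣...................  
   ..........♣........♣♣..~.......  
   ...........♣.......♣...~.......  
   ..................♣♣...~~~.....  
   .....................~.~.~.....  
   ...............@.......~.......  
   ...............................  
   ..........#....................  
   ..........#....................  
   ...............................  
   ...............................  
   ...............................  
   ...............................  
   ...................^.^.........  
   ...................^...........  
   ...............................  
   ...............................  


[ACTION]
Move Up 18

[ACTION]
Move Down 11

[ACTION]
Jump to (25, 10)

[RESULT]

                                    
............~...........            
.............~..........            
............~...........            
..........~.~...........            
...........~~~..........            
........................            
..♣.♣...................            
...♣........♣♣..~.......            
....♣.......♣...~.......            
...........♣♣...~~~.....            
..............~.~.@.....            
................~.......            
........................            
...#....................            
...#....................            
........................            
........................            
........................            
........................            
............^.^.........            
............^...........            
........................            


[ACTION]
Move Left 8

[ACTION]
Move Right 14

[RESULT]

                                    
.......~...........                 
........~..........                 
.......~...........                 
.....~.~...........                 
......~~~..........                 
...................                 
...................                 
.......♣♣..~.......                 
.......♣...~.......                 
......♣♣...~~~.....                 
.........~.~.~....@                 
...........~.......                 
...................                 
...................                 
...................                 
...................                 
...................                 
...................                 
...................                 
.......^.^.........                 
.......^...........                 
...................                 


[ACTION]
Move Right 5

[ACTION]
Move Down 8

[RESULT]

.......♣♣..~.......                 
.......♣...~.......                 
......♣♣...~~~.....                 
.........~.~.~.....                 
...........~.......                 
...................                 
...................                 
...................                 
...................                 
...................                 
...................                 
..................@                 
.......^.^.........                 
.......^...........                 
...................                 
...................                 
                                    
                                    
                                    
                                    
                                    
                                    
                                    


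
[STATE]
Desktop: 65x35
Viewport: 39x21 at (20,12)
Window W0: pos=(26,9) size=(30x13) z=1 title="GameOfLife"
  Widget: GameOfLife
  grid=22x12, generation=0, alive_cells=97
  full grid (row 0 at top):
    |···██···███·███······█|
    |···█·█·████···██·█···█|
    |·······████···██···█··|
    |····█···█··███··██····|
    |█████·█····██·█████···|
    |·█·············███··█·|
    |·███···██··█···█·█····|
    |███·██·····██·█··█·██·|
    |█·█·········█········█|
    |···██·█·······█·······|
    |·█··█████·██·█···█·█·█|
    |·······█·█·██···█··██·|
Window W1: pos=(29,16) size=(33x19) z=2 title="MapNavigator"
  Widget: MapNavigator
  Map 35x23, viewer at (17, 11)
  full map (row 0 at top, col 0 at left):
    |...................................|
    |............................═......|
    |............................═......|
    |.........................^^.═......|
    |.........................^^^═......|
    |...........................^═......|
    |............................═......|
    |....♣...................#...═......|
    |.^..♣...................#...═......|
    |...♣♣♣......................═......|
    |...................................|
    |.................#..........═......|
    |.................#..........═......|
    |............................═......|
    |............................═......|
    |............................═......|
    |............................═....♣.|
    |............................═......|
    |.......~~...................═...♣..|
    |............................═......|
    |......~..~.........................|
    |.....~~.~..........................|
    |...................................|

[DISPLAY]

      ┃Gen: 0                      ┃   
      ┃·······████···██···█··      ┃   
      ┃····█···█··███··██····      ┃   
      ┃█████·█····██·█████···      ┃   
      ┃·█┏━━━━━━━━━━━━━━━━━━━━━━━━━━━━━
      ┃·█┃ MapNavigator                
      ┃██┠─────────────────────────────
      ┃█·┃.......................^^^═..
      ┃··┃.........................^═..
      ┗━━┃..........................═..
         ┃..♣...................#...═..
         ┃..♣...................#...═..
         ┃.♣♣♣......................═..
         ┃.............................
         ┃...............@..........═..
         ┃...............#..........═..
         ┃..........................═..
         ┃..........................═..
         ┃..........................═..
         ┃..........................═..
         ┃..........................═..


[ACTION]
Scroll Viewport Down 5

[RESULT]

      ┃····█···█··███··██····      ┃   
      ┃█████·█····██·█████···      ┃   
      ┃·█┏━━━━━━━━━━━━━━━━━━━━━━━━━━━━━
      ┃·█┃ MapNavigator                
      ┃██┠─────────────────────────────
      ┃█·┃.......................^^^═..
      ┃··┃.........................^═..
      ┗━━┃..........................═..
         ┃..♣...................#...═..
         ┃..♣...................#...═..
         ┃.♣♣♣......................═..
         ┃.............................
         ┃...............@..........═..
         ┃...............#..........═..
         ┃..........................═..
         ┃..........................═..
         ┃..........................═..
         ┃..........................═..
         ┃..........................═..
         ┃.....~~...................═..
         ┗━━━━━━━━━━━━━━━━━━━━━━━━━━━━━


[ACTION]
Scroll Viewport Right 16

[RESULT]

┃····█···█··███··██····      ┃         
┃█████·█····██·█████···      ┃         
┃·█┏━━━━━━━━━━━━━━━━━━━━━━━━━━━━━━━┓   
┃·█┃ MapNavigator                  ┃   
┃██┠───────────────────────────────┨   
┃█·┃.......................^^^═....┃   
┃··┃.........................^═....┃   
┗━━┃..........................═....┃   
   ┃..♣...................#...═....┃   
   ┃..♣...................#...═....┃   
   ┃.♣♣♣......................═....┃   
   ┃...............................┃   
   ┃...............@..........═....┃   
   ┃...............#..........═....┃   
   ┃..........................═....┃   
   ┃..........................═....┃   
   ┃..........................═....┃   
   ┃..........................═....┃   
   ┃..........................═....┃   
   ┃.....~~...................═...♣┃   
   ┗━━━━━━━━━━━━━━━━━━━━━━━━━━━━━━━┛   


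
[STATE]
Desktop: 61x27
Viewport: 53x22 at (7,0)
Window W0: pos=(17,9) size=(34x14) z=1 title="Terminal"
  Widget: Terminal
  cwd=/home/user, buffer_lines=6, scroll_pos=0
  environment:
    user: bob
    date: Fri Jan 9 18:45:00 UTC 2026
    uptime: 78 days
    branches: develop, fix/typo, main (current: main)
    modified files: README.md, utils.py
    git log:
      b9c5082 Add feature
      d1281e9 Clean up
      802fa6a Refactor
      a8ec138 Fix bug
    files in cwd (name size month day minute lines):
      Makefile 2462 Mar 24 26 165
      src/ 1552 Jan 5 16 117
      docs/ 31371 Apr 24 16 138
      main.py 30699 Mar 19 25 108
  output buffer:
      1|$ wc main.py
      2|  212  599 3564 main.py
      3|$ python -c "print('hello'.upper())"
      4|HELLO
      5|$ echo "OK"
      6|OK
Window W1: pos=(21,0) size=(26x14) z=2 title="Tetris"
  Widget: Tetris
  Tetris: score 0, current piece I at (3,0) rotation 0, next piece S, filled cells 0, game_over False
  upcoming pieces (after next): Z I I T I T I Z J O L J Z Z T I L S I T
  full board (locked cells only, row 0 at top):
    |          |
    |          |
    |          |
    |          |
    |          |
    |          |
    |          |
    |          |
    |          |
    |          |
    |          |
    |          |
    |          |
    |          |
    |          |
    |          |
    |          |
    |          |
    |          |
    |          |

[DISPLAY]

              ┏━━━━━━━━━━━━━━━━━━━━━━━━┓             
              ┃ Tetris                 ┃             
              ┠────────────────────────┨             
              ┃          │Next:        ┃             
              ┃          │ ░░          ┃             
              ┃          │░░           ┃             
              ┃          │             ┃             
              ┃          │             ┃             
              ┃          │             ┃             
          ┏━━━┃          │Score:       ┃━━━┓         
          ┃ Te┃          │0            ┃   ┃         
          ┠───┃          │             ┃───┨         
          ┃$ w┃          │             ┃   ┃         
          ┃  2┗━━━━━━━━━━━━━━━━━━━━━━━━┛   ┃         
          ┃$ python -c "print('hello'.upper┃         
          ┃HELLO                           ┃         
          ┃$ echo "OK"                     ┃         
          ┃OK                              ┃         
          ┃$ █                             ┃         
          ┃                                ┃         
          ┃                                ┃         
          ┃                                ┃         


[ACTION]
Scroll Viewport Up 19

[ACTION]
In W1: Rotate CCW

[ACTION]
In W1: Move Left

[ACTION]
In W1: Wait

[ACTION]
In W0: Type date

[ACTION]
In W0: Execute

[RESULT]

              ┏━━━━━━━━━━━━━━━━━━━━━━━━┓             
              ┃ Tetris                 ┃             
              ┠────────────────────────┨             
              ┃          │Next:        ┃             
              ┃          │ ░░          ┃             
              ┃          │░░           ┃             
              ┃          │             ┃             
              ┃          │             ┃             
              ┃          │             ┃             
          ┏━━━┃          │Score:       ┃━━━┓         
          ┃ Te┃          │0            ┃   ┃         
          ┠───┃          │             ┃───┨         
          ┃$ w┃          │             ┃   ┃         
          ┃  2┗━━━━━━━━━━━━━━━━━━━━━━━━┛   ┃         
          ┃$ python -c "print('hello'.upper┃         
          ┃HELLO                           ┃         
          ┃$ echo "OK"                     ┃         
          ┃OK                              ┃         
          ┃$ date                          ┃         
          ┃Fri Jan 9 18:45:00 UTC 2026     ┃         
          ┃$ █                             ┃         
          ┃                                ┃         


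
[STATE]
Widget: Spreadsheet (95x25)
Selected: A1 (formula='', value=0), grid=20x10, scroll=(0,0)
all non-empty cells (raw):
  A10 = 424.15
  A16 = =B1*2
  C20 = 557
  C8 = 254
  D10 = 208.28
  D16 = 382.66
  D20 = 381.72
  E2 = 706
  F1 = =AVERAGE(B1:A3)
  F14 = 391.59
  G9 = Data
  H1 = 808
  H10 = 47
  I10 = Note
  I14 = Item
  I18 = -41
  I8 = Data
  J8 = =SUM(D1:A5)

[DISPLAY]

A1:                                                                                            
       A       B       C       D       E       F       G       H       I       J               
-----------------------------------------------------------------------------------------------
  1      [0]       0       0       0       0       0       0     808       0       0           
  2        0       0       0       0     706       0       0       0       0       0           
  3        0       0       0       0       0       0       0       0       0       0           
  4        0       0       0       0       0       0       0       0       0       0           
  5        0       0       0       0       0       0       0       0       0       0           
  6        0       0       0       0       0       0       0       0       0       0           
  7        0       0       0       0       0       0       0       0       0       0           
  8        0       0     254       0       0       0       0       0Data           0           
  9        0       0       0       0       0       0Data           0       0       0           
 10   424.15       0       0  208.28       0       0       0      47Note           0           
 11        0       0       0       0       0       0       0       0       0       0           
 12        0       0       0       0       0       0       0       0       0       0           
 13        0       0       0       0       0       0       0       0       0       0           
 14        0       0       0       0       0  391.59       0       0Item           0           
 15        0       0       0       0       0       0       0       0       0       0           
 16        0       0       0  382.66       0       0       0       0       0       0           
 17        0       0       0       0       0       0       0       0       0       0           
 18        0       0       0       0       0       0       0       0     -41       0           
 19        0       0       0       0       0       0       0       0       0       0           
 20        0       0     557  381.72       0       0       0       0       0       0           
                                                                                               
                                                                                               


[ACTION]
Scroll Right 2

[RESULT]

A1:                                                                                            
       C       D       E       F       G       H       I       J                               
-----------------------------------------------------------------------------------------------
  1        0       0       0       0       0     808       0       0                           
  2        0       0     706       0       0       0       0       0                           
  3        0       0       0       0       0       0       0       0                           
  4        0       0       0       0       0       0       0       0                           
  5        0       0       0       0       0       0       0       0                           
  6        0       0       0       0       0       0       0       0                           
  7        0       0       0       0       0       0       0       0                           
  8      254       0       0       0       0       0Data           0                           
  9        0       0       0       0Data           0       0       0                           
 10        0  208.28       0       0       0      47Note           0                           
 11        0       0       0       0       0       0       0       0                           
 12        0       0       0       0       0       0       0       0                           
 13        0       0       0       0       0       0       0       0                           
 14        0       0       0  391.59       0       0Item           0                           
 15        0       0       0       0       0       0       0       0                           
 16        0  382.66       0       0       0       0       0       0                           
 17        0       0       0       0       0       0       0       0                           
 18        0       0       0       0       0       0     -41       0                           
 19        0       0       0       0       0       0       0       0                           
 20      557  381.72       0       0       0       0       0       0                           
                                                                                               
                                                                                               


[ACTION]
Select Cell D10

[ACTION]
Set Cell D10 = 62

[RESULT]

D10: 62                                                                                        
       C       D       E       F       G       H       I       J                               
-----------------------------------------------------------------------------------------------
  1        0       0       0       0       0     808       0       0                           
  2        0       0     706       0       0       0       0       0                           
  3        0       0       0       0       0       0       0       0                           
  4        0       0       0       0       0       0       0       0                           
  5        0       0       0       0       0       0       0       0                           
  6        0       0       0       0       0       0       0       0                           
  7        0       0       0       0       0       0       0       0                           
  8      254       0       0       0       0       0Data           0                           
  9        0       0       0       0Data           0       0       0                           
 10        0    [62]       0       0       0      47Note           0                           
 11        0       0       0       0       0       0       0       0                           
 12        0       0       0       0       0       0       0       0                           
 13        0       0       0       0       0       0       0       0                           
 14        0       0       0  391.59       0       0Item           0                           
 15        0       0       0       0       0       0       0       0                           
 16        0  382.66       0       0       0       0       0       0                           
 17        0       0       0       0       0       0       0       0                           
 18        0       0       0       0       0       0     -41       0                           
 19        0       0       0       0       0       0       0       0                           
 20      557  381.72       0       0       0       0       0       0                           
                                                                                               
                                                                                               


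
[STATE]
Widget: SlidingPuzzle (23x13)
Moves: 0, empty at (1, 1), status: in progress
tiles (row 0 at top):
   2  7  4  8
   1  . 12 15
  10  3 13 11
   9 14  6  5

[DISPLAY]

┌────┬────┬────┬────┐  
│  2 │  7 │  4 │  8 │  
├────┼────┼────┼────┤  
│  1 │    │ 12 │ 15 │  
├────┼────┼────┼────┤  
│ 10 │  3 │ 13 │ 11 │  
├────┼────┼────┼────┤  
│  9 │ 14 │  6 │  5 │  
└────┴────┴────┴────┘  
Moves: 0               
                       
                       
                       


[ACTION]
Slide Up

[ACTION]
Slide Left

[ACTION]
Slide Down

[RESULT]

┌────┬────┬────┬────┐  
│  2 │  7 │  4 │  8 │  
├────┼────┼────┼────┤  
│  1 │  3 │    │ 15 │  
├────┼────┼────┼────┤  
│ 10 │ 13 │ 12 │ 11 │  
├────┼────┼────┼────┤  
│  9 │ 14 │  6 │  5 │  
└────┴────┴────┴────┘  
Moves: 3               
                       
                       
                       


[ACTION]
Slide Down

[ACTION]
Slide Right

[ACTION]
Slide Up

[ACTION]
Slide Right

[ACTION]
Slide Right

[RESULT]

┌────┬────┬────┬────┐  
│  2 │  3 │  7 │  8 │  
├────┼────┼────┼────┤  
│    │  1 │  4 │ 15 │  
├────┼────┼────┼────┤  
│ 10 │ 13 │ 12 │ 11 │  
├────┼────┼────┼────┤  
│  9 │ 14 │  6 │  5 │  
└────┴────┴────┴────┘  
Moves: 7               
                       
                       
                       


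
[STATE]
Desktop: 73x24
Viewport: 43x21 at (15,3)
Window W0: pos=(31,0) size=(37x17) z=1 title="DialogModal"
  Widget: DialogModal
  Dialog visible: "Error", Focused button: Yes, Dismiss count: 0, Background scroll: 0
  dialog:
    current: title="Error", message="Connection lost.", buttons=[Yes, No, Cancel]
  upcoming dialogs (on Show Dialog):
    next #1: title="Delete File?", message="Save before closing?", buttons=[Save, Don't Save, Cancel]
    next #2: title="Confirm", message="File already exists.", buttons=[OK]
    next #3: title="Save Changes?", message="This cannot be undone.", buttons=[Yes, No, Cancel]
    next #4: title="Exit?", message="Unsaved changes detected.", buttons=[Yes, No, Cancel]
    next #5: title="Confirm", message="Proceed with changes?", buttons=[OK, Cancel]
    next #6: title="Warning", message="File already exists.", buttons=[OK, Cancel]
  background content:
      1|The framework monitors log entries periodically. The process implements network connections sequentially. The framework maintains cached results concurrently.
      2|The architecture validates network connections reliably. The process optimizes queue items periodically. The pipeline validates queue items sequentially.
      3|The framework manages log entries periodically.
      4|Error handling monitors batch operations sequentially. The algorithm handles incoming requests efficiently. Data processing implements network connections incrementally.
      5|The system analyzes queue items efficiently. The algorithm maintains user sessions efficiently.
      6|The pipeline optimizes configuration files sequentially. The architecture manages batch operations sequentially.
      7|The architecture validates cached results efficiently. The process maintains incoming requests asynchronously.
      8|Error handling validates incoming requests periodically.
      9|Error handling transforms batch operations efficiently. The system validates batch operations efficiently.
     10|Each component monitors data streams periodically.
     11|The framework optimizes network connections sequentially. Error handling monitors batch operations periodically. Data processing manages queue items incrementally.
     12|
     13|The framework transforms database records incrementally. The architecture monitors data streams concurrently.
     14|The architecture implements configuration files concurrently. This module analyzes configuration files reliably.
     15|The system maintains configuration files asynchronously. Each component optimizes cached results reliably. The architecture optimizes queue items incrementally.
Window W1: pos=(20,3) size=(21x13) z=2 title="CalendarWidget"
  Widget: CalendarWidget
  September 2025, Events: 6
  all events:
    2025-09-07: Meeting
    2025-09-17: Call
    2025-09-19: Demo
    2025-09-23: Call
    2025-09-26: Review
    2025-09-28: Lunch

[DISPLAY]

     ┏━━━━━━━━━━━━━━━━━━━┓work monitors log
     ┃ CalendarWidget    ┃tecture validates
     ┠───────────────────┨work manages log 
     ┃   September 2025  ┃dling monitors ba
     ┃Mo Tu We Th Fr Sa S┃─────────────────
     ┃ 1  2  3  4  5  6  ┃      Error      
     ┃ 8  9 10 11 12 13 1┃ Connection lost.
     ┃15 16 17* 18 19* 20┃Yes]  No   Cancel
     ┃22 23* 24 25 26* 27┃─────────────────
     ┃29 30              ┃onent monitors da
     ┃                   ┃work optimizes ne
     ┃                   ┃                 
     ┗━━━━━━━━━━━━━━━━━━━┛work transforms d
                ┗━━━━━━━━━━━━━━━━━━━━━━━━━━
                                           
                                           
                                           
                                           
                                           
                                           
                                           


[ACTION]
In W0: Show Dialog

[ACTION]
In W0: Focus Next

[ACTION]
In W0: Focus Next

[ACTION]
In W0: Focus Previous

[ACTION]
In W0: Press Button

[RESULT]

     ┏━━━━━━━━━━━━━━━━━━━┓work monitors log
     ┃ CalendarWidget    ┃tecture validates
     ┠───────────────────┨work manages log 
     ┃   September 2025  ┃dling monitors ba
     ┃Mo Tu We Th Fr Sa S┃m analyzes queue 
     ┃ 1  2  3  4  5  6  ┃ine optimizes con
     ┃ 8  9 10 11 12 13 1┃tecture validates
     ┃15 16 17* 18 19* 20┃dling validates i
     ┃22 23* 24 25 26* 27┃dling transforms 
     ┃29 30              ┃onent monitors da
     ┃                   ┃work optimizes ne
     ┃                   ┃                 
     ┗━━━━━━━━━━━━━━━━━━━┛work transforms d
                ┗━━━━━━━━━━━━━━━━━━━━━━━━━━
                                           
                                           
                                           
                                           
                                           
                                           
                                           


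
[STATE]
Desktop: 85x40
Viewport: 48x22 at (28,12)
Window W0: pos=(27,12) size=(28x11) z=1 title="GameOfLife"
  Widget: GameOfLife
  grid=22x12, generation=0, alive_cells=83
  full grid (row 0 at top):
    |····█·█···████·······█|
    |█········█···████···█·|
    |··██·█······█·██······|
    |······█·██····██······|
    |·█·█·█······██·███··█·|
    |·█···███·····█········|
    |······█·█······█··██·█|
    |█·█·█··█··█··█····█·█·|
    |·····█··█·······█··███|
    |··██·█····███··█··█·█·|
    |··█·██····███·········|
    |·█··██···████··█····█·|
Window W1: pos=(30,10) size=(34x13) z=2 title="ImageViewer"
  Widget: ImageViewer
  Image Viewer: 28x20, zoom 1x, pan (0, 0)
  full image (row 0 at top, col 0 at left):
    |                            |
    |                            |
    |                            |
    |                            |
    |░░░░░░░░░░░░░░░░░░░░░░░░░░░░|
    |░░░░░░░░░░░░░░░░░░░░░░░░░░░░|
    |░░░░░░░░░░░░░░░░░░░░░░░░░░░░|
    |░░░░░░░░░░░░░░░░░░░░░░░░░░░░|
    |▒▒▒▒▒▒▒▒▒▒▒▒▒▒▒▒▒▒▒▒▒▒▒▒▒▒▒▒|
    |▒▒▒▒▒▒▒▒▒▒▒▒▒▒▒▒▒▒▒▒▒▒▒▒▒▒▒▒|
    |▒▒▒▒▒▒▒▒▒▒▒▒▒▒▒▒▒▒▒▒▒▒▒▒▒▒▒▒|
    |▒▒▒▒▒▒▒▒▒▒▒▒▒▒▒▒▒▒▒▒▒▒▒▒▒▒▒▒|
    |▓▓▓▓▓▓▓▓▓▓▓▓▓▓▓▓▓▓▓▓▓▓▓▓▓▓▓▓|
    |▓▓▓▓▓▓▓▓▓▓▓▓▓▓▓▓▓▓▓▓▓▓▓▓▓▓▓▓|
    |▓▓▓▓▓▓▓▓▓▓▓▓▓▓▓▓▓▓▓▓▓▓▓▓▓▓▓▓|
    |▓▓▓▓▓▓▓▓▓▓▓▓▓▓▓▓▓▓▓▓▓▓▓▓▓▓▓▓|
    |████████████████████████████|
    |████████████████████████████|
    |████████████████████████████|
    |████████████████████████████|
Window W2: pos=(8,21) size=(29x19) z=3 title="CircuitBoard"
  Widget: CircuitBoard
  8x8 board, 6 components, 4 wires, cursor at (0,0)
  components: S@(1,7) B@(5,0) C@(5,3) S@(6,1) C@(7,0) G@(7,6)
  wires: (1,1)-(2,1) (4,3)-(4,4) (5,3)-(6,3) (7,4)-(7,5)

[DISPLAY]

━━┠────────────────────────────────┨            
 G┃                                ┃            
──┃                                ┃            
Ge┃                                ┃            
··┃                                ┃            
·█┃░░░░░░░░░░░░░░░░░░░░░░░░░░░░    ┃            
·█┃░░░░░░░░░░░░░░░░░░░░░░░░░░░░    ┃            
··┃░░░░░░░░░░░░░░░░░░░░░░░░░░░░    ┃            
█·┃░░░░░░░░░░░░░░░░░░░░░░░░░░░░    ┃            
━━━━━━━━┓▒▒▒▒▒▒▒▒▒▒▒▒▒▒▒▒▒▒▒▒▒▒    ┃            
        ┃━━━━━━━━━━━━━━━━━━━━━━━━━━┛            
────────┨                                       
        ┃                                       
        ┃                                       
        ┃                                       
        ┃                                       
        ┃                                       
        ┃                                       
        ┃                                       
        ┃                                       
        ┃                                       
 ·      ┃                                       


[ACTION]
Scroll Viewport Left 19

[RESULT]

                  ┏━━┠──────────────────────────
                  ┃ G┃                          
                  ┠──┃                          
                  ┃Ge┃                          
                  ┃··┃                          
                  ┃·█┃░░░░░░░░░░░░░░░░░░░░░░░░░░
                  ┃·█┃░░░░░░░░░░░░░░░░░░░░░░░░░░
                  ┃··┃░░░░░░░░░░░░░░░░░░░░░░░░░░
                  ┃█·┃░░░░░░░░░░░░░░░░░░░░░░░░░░
━━━━━━━━━━━━━━━━━━━━━━━━━━━┓▒▒▒▒▒▒▒▒▒▒▒▒▒▒▒▒▒▒▒▒
 CircuitBoard              ┃━━━━━━━━━━━━━━━━━━━━
───────────────────────────┨                    
   0 1 2 3 4 5 6 7         ┃                    
0  [.]                     ┃                    
                           ┃                    
1       ·                  ┃                    
        │                  ┃                    
2       ·                  ┃                    
                           ┃                    
3                          ┃                    
                           ┃                    
4               · ─ ·      ┃                    


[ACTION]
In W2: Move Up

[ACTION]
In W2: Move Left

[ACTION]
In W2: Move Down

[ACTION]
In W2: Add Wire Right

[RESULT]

                  ┏━━┠──────────────────────────
                  ┃ G┃                          
                  ┠──┃                          
                  ┃Ge┃                          
                  ┃··┃                          
                  ┃·█┃░░░░░░░░░░░░░░░░░░░░░░░░░░
                  ┃·█┃░░░░░░░░░░░░░░░░░░░░░░░░░░
                  ┃··┃░░░░░░░░░░░░░░░░░░░░░░░░░░
                  ┃█·┃░░░░░░░░░░░░░░░░░░░░░░░░░░
━━━━━━━━━━━━━━━━━━━━━━━━━━━┓▒▒▒▒▒▒▒▒▒▒▒▒▒▒▒▒▒▒▒▒
 CircuitBoard              ┃━━━━━━━━━━━━━━━━━━━━
───────────────────────────┨                    
   0 1 2 3 4 5 6 7         ┃                    
0                          ┃                    
                           ┃                    
1  [.]─ ·                  ┃                    
        │                  ┃                    
2       ·                  ┃                    
                           ┃                    
3                          ┃                    
                           ┃                    
4               · ─ ·      ┃                    
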